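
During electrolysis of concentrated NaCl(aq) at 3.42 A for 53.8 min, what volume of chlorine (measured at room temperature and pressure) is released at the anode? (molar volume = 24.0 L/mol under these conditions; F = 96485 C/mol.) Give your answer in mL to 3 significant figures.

Q = It = 3.42 × 3228 = 11040 C
Moles of electrons = 11040 / 96485 = 0.1144 mol
2Cl⁻ → Cl₂ + 2e⁻, so n(Cl₂) = 0.1144 / 2 = 0.05720 mol
V = 0.05720 × 24.0 = 1.373 L
= 1370 mL

1370 mL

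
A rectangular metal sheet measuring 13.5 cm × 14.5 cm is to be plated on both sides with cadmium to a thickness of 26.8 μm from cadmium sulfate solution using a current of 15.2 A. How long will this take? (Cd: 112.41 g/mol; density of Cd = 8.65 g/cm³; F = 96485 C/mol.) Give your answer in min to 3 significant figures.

17.1 min

Plated area = 2 × 13.5 × 14.5 = 391.5 cm²
Volume = 391.5 × 26.8×10⁻⁴ cm = 1.049 cm³
m(Cd) = 1.049 × 8.65 = 9.074 g
n(Cd) = 9.074 / 112.41 = 0.08072 mol; n(e⁻) = 2 × 0.08072 = 0.1614 mol
Q = 0.1614 × 96485 = 15570 C
t = 15570 / 15.2 = 1024 s = 17.1 min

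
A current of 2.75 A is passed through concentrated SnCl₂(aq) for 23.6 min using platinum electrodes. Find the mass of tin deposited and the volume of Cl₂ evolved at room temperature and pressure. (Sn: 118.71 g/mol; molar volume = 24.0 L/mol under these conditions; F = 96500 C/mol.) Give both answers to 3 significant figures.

2.40 g Sn; 0.484 L Cl₂

Q = 2.75 × 1416 = 3894 C; n(e⁻) = 3894 / 96500 = 0.04035 mol
Cathode: Sn²⁺ + 2e⁻ → Sn → n(Sn) = 0.04035/2 = 0.02018 mol → 2.40 g
Anode: 2Cl⁻ → Cl₂ + 2e⁻ → n(Cl₂) = 0.04035/2 = 0.02018 mol → 0.484 L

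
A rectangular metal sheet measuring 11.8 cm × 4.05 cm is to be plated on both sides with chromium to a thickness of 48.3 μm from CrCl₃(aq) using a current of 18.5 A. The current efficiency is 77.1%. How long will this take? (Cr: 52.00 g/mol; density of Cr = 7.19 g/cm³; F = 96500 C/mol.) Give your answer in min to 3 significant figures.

21.6 min

Plated area = 2 × 11.8 × 4.05 = 95.58 cm²
Volume = 95.58 × 48.3×10⁻⁴ cm = 0.4617 cm³
m(Cr) = 0.4617 × 7.19 = 3.320 g
n(Cr) = 3.320 / 52.00 = 0.06385 mol; n(e⁻) = 3 × 0.06385 = 0.1916 mol
Q = 0.1916 × 96500 / 0.771 = 23980 C
t = 23980 / 18.5 = 1296 s = 21.6 min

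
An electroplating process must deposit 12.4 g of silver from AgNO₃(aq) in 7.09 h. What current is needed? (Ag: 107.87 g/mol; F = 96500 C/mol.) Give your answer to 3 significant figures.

n(Ag) = 12.4 / 107.87 = 0.1150 mol
Ag⁺ + e⁻ → Ag, so n(e⁻) = 0.1150 mol
Q = 0.1150 × 96500 = 11100 C
I = Q / t = 11100 / 25524 s = 0.435 A

0.435 A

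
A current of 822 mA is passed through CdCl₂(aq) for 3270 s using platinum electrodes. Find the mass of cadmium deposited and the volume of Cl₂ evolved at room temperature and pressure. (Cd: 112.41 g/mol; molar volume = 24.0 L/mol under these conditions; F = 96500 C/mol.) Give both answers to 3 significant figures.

Q = 0.822 × 3270 = 2688 C; n(e⁻) = 2688 / 96500 = 0.02785 mol
Cathode: Cd²⁺ + 2e⁻ → Cd → n(Cd) = 0.02785/2 = 0.01393 mol → 1.57 g
Anode: 2Cl⁻ → Cl₂ + 2e⁻ → n(Cl₂) = 0.02785/2 = 0.01393 mol → 0.334 L

1.57 g Cd; 0.334 L Cl₂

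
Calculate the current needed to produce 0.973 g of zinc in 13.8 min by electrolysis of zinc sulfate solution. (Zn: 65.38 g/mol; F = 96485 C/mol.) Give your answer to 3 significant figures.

3.47 A

n(Zn) = 0.973 / 65.38 = 0.01488 mol
Zn²⁺ + 2e⁻ → Zn, so n(e⁻) = 2 × 0.01488 = 0.02976 mol
Q = 0.02976 × 96485 = 2871 C
I = Q / t = 2871 / 828 s = 3.47 A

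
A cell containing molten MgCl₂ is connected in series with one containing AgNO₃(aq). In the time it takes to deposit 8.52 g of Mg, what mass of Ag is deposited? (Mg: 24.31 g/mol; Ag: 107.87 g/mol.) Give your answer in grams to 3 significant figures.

n(Mg) = 8.52 / 24.31 = 0.3505 mol
Mg²⁺ + 2e⁻ → Mg, so n(e⁻) = 2 × 0.3505 = 0.7010 mol
Same current for the same time ⇒ same n(e⁻) = 0.7010 mol in both cells.
Ag⁺ + e⁻ → Ag, so n(Ag) = 0.7010 mol
m(Ag) = 0.7010 × 107.87 = 75.6 g

75.6 g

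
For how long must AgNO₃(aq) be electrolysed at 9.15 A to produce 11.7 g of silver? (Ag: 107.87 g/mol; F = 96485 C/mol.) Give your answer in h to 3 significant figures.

0.318 h

n(Ag) = 11.7 / 107.87 = 0.1085 mol
Ag⁺ + e⁻ → Ag, so n(e⁻) = 0.1085 mol
Q = 0.1085 × 96485 = 10470 C
t = Q / I = 10470 / 9.15 = 1144 s = 0.318 h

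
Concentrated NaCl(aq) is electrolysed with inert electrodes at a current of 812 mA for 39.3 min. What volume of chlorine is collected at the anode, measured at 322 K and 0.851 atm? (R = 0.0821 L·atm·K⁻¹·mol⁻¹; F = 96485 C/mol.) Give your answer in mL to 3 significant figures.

308 mL

Q = 0.812 A × 2358 s = 1915 C
Moles of electrons = 1915 / 96485 = 0.01985 mol
2Cl⁻ → Cl₂ + 2e⁻, so n(Cl₂) = 0.01985 / 2 = 0.009925 mol
V = nRT/P = 0.009925 × 0.0821 × 322 / 0.851 = 0.3083 L
= 308 mL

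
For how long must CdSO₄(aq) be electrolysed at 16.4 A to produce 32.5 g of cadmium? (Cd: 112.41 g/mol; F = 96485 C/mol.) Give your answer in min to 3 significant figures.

n(Cd) = 32.5 / 112.41 = 0.2891 mol
Cd²⁺ + 2e⁻ → Cd, so n(e⁻) = 2 × 0.2891 = 0.5782 mol
Q = 0.5782 × 96485 = 55790 C
t = Q / I = 55790 / 16.4 = 3402 s = 56.7 min

56.7 min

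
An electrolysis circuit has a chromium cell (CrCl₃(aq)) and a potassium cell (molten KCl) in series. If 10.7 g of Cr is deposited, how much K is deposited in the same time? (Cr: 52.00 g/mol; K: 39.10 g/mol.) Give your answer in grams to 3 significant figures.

24.1 g

n(Cr) = 10.7 / 52.00 = 0.2058 mol
Cr³⁺ + 3e⁻ → Cr, so n(e⁻) = 3 × 0.2058 = 0.6174 mol
In series, the same 0.6174 mol of electrons flows through the second cell.
K⁺ + e⁻ → K, so n(K) = 0.6174 mol
m(K) = 0.6174 × 39.10 = 24.1 g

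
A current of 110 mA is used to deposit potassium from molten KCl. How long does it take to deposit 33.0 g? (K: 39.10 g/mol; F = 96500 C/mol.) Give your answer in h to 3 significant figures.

206 h

n(K) = 33.0 / 39.10 = 0.8440 mol
K⁺ + e⁻ → K, so n(e⁻) = 0.8440 mol
Q = 0.8440 × 96500 = 81450 C
t = Q / I = 81450 / 0.110 = 7.405×10^5 s = 206 h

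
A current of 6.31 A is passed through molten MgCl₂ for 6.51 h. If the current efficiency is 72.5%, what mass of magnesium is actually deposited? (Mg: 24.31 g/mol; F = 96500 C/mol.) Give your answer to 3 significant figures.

Q = 6.31 × 23436 = 1.479×10^5 C
n(e⁻) = 1.479×10^5 / 96500 = 1.533 mol
Mg²⁺ + 2e⁻ → Mg, so theoretical m(Mg) = 0.7665 × 24.31 = 18.63 g
Actual mass = 72.5% × 18.63 = 13.5 g

13.5 g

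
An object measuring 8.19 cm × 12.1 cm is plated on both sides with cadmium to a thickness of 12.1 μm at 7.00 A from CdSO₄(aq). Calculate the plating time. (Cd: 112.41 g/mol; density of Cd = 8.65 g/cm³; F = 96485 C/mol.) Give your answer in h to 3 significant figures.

Plated area = 2 × 8.19 × 12.1 = 198.2 cm²
Volume = 198.2 × 12.1×10⁻⁴ cm = 0.2398 cm³
m(Cd) = 0.2398 × 8.65 = 2.074 g
n(Cd) = 2.074 / 112.41 = 0.01845 mol; n(e⁻) = 2 × 0.01845 = 0.03690 mol
Q = 0.03690 × 96485 = 3560 C
t = 3560 / 7.00 = 508.6 s = 0.141 h

0.141 h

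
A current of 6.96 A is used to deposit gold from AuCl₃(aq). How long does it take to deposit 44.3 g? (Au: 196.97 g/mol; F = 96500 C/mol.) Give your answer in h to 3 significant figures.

n(Au) = 44.3 / 196.97 = 0.2249 mol
Au³⁺ + 3e⁻ → Au, so n(e⁻) = 3 × 0.2249 = 0.6747 mol
Q = 0.6747 × 96500 = 65110 C
t = Q / I = 65110 / 6.96 = 9355 s = 2.60 h

2.60 h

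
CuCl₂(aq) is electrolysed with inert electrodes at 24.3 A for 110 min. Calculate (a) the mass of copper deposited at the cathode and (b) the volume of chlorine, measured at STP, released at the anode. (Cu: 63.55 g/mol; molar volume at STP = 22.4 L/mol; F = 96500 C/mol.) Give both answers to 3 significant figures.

52.8 g Cu; 18.6 L Cl₂

Q = 24.3 × 6600 = 1.604×10^5 C; n(e⁻) = 1.604×10^5 / 96500 = 1.662 mol
Cathode: Cu²⁺ + 2e⁻ → Cu → n(Cu) = 1.662/2 = 0.8310 mol → 52.8 g
Anode: 2Cl⁻ → Cl₂ + 2e⁻ → n(Cl₂) = 1.662/2 = 0.8310 mol → 18.6 L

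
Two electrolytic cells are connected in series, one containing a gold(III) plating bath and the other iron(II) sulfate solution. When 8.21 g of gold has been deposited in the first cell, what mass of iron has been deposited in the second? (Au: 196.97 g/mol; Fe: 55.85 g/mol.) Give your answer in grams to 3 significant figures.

3.49 g

n(Au) = 8.21 / 196.97 = 0.04168 mol
Au³⁺ + 3e⁻ → Au, so n(e⁻) = 3 × 0.04168 = 0.1250 mol
In series, the same 0.1250 mol of electrons flows through the second cell.
Fe²⁺ + 2e⁻ → Fe, so n(Fe) = 0.1250 / 2 = 0.06250 mol
m(Fe) = 0.06250 × 55.85 = 3.49 g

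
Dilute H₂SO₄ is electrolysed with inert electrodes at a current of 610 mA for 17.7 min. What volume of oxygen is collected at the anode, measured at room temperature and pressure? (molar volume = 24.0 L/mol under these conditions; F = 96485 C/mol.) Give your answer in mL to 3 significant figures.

Q = It = 0.610 × 1062 = 647.8 C
n(e⁻) = 647.8 / 96485 = 0.006714 mol
2H₂O → O₂ + 4H⁺ + 4e⁻, so n(O₂) = 0.006714 / 4 = 0.001679 mol
V = 0.001679 × 24.0 = 0.04030 L
= 40.3 mL

40.3 mL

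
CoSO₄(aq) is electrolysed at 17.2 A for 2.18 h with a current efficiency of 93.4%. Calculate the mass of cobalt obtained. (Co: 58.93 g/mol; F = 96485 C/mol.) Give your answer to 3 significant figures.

38.5 g

Q = 17.2 × 7848 = 1.350×10^5 C
n(e⁻) = 1.350×10^5 / 96485 = 1.399 mol
Co²⁺ + 2e⁻ → Co, so theoretical m(Co) = 0.6995 × 58.93 = 41.22 g
Actual mass = 93.4% × 41.22 = 38.5 g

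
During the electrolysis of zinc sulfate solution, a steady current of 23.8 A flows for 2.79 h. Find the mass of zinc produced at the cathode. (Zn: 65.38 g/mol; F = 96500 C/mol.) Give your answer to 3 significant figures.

81.0 g

Charge passed = 23.8 × 10044 = 2.390×10^5 C
n(e⁻) = Q/F = 2.390×10^5/96500 = 2.477 mol
Zn²⁺ + 2e⁻ → Zn, so n(Zn) = 2.477 / 2 = 1.239 mol
m = 1.239 × 65.38 = 81.0 g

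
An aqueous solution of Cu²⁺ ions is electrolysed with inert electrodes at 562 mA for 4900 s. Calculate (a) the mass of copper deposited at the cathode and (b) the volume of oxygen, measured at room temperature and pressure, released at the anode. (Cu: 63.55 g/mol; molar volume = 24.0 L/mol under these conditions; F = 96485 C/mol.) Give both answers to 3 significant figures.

0.907 g Cu; 0.171 L O₂

Q = 0.562 × 4900 = 2754 C; n(e⁻) = 2754 / 96485 = 0.02854 mol
Cathode: Cu²⁺ + 2e⁻ → Cu → n(Cu) = 0.02854/2 = 0.01427 mol → 0.907 g
Anode: 2H₂O → O₂ + 4H⁺ + 4e⁻ → n(O₂) = 0.02854/4 = 0.007135 mol → 0.171 L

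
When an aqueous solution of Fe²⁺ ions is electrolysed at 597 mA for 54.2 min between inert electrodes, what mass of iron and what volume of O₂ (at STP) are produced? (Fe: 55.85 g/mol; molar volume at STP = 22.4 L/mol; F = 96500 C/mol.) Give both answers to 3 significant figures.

0.562 g Fe; 0.113 L O₂

Q = 0.597 × 3252 = 1941 C; n(e⁻) = 1941 / 96500 = 0.02011 mol
Cathode: Fe²⁺ + 2e⁻ → Fe → n(Fe) = 0.02011/2 = 0.01006 mol → 0.562 g
Anode: 2H₂O → O₂ + 4H⁺ + 4e⁻ → n(O₂) = 0.02011/4 = 0.005028 mol → 0.113 L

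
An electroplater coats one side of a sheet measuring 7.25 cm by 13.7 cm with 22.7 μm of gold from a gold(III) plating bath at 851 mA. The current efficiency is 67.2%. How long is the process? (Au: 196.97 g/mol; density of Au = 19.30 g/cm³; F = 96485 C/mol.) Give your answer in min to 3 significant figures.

Plated area = 7.25 × 13.7 = 99.33 cm²
Volume = 99.33 × 22.7×10⁻⁴ cm = 0.2255 cm³
m(Au) = 0.2255 × 19.30 = 4.352 g
n(Au) = 4.352 / 196.97 = 0.02209 mol; n(e⁻) = 3 × 0.02209 = 0.06627 mol
Q = 0.06627 × 96485 / 0.672 = 9515 C
t = 9515 / 0.851 = 11180 s = 186 min

186 min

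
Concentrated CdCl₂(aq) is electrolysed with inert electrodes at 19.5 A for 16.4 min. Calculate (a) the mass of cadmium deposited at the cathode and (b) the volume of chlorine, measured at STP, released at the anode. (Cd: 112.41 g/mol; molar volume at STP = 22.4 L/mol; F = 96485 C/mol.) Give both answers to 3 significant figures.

Q = 19.5 × 984 = 19190 C; n(e⁻) = 19190 / 96485 = 0.1989 mol
Cathode: Cd²⁺ + 2e⁻ → Cd → n(Cd) = 0.1989/2 = 0.09945 mol → 11.2 g
Anode: 2Cl⁻ → Cl₂ + 2e⁻ → n(Cl₂) = 0.1989/2 = 0.09945 mol → 2.23 L

11.2 g Cd; 2.23 L Cl₂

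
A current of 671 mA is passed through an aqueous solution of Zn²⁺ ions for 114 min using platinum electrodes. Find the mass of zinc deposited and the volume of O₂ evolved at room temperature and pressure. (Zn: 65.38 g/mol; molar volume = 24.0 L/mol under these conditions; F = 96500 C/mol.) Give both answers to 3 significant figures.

1.55 g Zn; 0.285 L O₂

Q = 0.671 × 6840 = 4590 C; n(e⁻) = 4590 / 96500 = 0.04756 mol
Cathode: Zn²⁺ + 2e⁻ → Zn → n(Zn) = 0.04756/2 = 0.02378 mol → 1.55 g
Anode: 2H₂O → O₂ + 4H⁺ + 4e⁻ → n(O₂) = 0.04756/4 = 0.01189 mol → 0.285 L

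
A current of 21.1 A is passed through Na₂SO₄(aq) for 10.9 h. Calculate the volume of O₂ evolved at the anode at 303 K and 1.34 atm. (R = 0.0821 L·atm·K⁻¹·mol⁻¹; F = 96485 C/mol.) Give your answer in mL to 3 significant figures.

39800 mL

Q = 21.1 A × 39240 s = 8.280×10^5 C
n(e⁻) = 8.280×10^5 / 96485 = 8.582 mol
2H₂O → O₂ + 4H⁺ + 4e⁻, so n(O₂) = 8.582 / 4 = 2.146 mol
V = nRT/P = 2.146 × 0.0821 × 303 / 1.34 = 39.84 L
= 39800 mL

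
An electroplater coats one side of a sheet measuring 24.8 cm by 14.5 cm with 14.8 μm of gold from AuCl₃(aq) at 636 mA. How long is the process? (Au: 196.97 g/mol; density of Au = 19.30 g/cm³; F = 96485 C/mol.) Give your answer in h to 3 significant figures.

6.59 h

Plated area = 24.8 × 14.5 = 359.6 cm²
Volume = 359.6 × 14.8×10⁻⁴ cm = 0.5322 cm³
m(Au) = 0.5322 × 19.30 = 10.27 g
n(Au) = 10.27 / 196.97 = 0.05214 mol; n(e⁻) = 3 × 0.05214 = 0.1564 mol
Q = 0.1564 × 96485 = 15090 C
t = 15090 / 0.636 = 23730 s = 6.59 h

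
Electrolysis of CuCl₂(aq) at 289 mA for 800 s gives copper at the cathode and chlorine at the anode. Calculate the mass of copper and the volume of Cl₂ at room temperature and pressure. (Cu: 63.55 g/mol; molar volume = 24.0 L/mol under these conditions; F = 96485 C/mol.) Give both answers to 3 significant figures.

Q = 0.289 × 800 = 231.2 C; n(e⁻) = 231.2 / 96485 = 0.002396 mol
Cathode: Cu²⁺ + 2e⁻ → Cu → n(Cu) = 0.002396/2 = 0.001198 mol → 0.0761 g
Anode: 2Cl⁻ → Cl₂ + 2e⁻ → n(Cl₂) = 0.002396/2 = 0.001198 mol → 0.0288 L

0.0761 g Cu; 0.0288 L Cl₂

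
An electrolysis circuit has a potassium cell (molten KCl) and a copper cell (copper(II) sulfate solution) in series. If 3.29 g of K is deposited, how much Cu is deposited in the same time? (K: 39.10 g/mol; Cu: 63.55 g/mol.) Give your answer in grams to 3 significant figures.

n(K) = 3.29 / 39.10 = 0.08414 mol
K⁺ + e⁻ → K, so n(e⁻) = 0.08414 mol
In series, the same 0.08414 mol of electrons flows through the second cell.
Cu²⁺ + 2e⁻ → Cu, so n(Cu) = 0.08414 / 2 = 0.04207 mol
m(Cu) = 0.04207 × 63.55 = 2.67 g

2.67 g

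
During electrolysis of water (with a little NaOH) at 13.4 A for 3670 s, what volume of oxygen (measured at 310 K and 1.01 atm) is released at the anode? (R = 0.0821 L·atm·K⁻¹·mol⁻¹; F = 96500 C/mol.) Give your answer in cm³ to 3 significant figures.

3210 cm³

Charge passed = 13.4 × 3670 = 49180 C
Moles of electrons = 49180 / 96500 = 0.5096 mol
2H₂O → O₂ + 4H⁺ + 4e⁻, so n(O₂) = 0.5096 / 4 = 0.1274 mol
V = nRT/P = 0.1274 × 0.0821 × 310 / 1.01 = 3.210 L
= 3210 cm³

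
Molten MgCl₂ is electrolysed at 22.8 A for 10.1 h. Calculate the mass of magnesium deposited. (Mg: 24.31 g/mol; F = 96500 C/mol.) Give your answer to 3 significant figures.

104 g

Charge passed = 22.8 × 36360 = 8.290×10^5 C
n(e⁻) = 8.290×10^5 / 96500 = 8.591 mol
Mg²⁺ + 2e⁻ → Mg, so n(Mg) = 8.591 / 2 = 4.296 mol
m = 4.296 × 24.31 = 104 g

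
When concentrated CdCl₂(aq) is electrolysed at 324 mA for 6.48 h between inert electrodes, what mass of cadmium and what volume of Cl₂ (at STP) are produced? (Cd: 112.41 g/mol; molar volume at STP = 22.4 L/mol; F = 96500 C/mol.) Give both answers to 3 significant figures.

4.40 g Cd; 0.877 L Cl₂

Q = 0.324 × 23328 = 7558 C; n(e⁻) = 7558 / 96500 = 0.07832 mol
Cathode: Cd²⁺ + 2e⁻ → Cd → n(Cd) = 0.07832/2 = 0.03916 mol → 4.40 g
Anode: 2Cl⁻ → Cl₂ + 2e⁻ → n(Cl₂) = 0.07832/2 = 0.03916 mol → 0.877 L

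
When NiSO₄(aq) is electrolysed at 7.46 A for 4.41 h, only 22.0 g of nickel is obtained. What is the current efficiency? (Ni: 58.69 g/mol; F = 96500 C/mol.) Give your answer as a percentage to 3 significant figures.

Q = 7.46 × 15876 = 1.184×10^5 C
n(e⁻) = 1.184×10^5 / 96500 = 1.227 mol
Ni²⁺ + 2e⁻ → Ni, so theoretical n(Ni) = 0.6135 mol → 36.01 g
Efficiency = 22.0 / 36.01 = 0.6109 = 61.1%

61.1%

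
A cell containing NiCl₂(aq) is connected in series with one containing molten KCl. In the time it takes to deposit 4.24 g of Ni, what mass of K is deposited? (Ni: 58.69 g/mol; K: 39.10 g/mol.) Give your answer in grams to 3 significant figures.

n(Ni) = 4.24 / 58.69 = 0.07224 mol
Ni²⁺ + 2e⁻ → Ni, so n(e⁻) = 2 × 0.07224 = 0.1445 mol
The cells are in series, so the same charge (and hence the same n(e⁻) = 0.1445 mol) passes through both.
K⁺ + e⁻ → K, so n(K) = 0.1445 mol
m(K) = 0.1445 × 39.10 = 5.65 g

5.65 g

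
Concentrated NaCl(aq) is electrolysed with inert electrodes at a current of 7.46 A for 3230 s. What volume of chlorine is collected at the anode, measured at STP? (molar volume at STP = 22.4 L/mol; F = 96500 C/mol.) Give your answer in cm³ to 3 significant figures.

Q = It = 7.46 × 3230 = 24100 C
n(e⁻) = 24100 / 96500 = 0.2497 mol
2Cl⁻ → Cl₂ + 2e⁻, so n(Cl₂) = 0.2497 / 2 = 0.1249 mol
V = 0.1249 × 22.4 = 2.798 L
= 2800 cm³

2800 cm³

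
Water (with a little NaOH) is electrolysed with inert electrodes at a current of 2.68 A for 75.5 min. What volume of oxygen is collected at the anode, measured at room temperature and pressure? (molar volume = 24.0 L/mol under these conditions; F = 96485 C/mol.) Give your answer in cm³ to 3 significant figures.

755 cm³

Q = 2.68 A × 4530 s = 12140 C
n(e⁻) = Q/F = 12140/96485 = 0.1258 mol
2H₂O → O₂ + 4H⁺ + 4e⁻, so n(O₂) = 0.1258 / 4 = 0.03145 mol
V = 0.03145 × 24.0 = 0.7548 L
= 755 cm³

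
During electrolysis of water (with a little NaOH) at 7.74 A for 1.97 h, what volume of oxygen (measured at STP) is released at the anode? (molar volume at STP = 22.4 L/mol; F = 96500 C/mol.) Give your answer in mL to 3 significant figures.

3190 mL

Q = It = 7.74 × 7092 = 54890 C
Moles of electrons = 54890 / 96500 = 0.5688 mol
2H₂O → O₂ + 4H⁺ + 4e⁻, so n(O₂) = 0.5688 / 4 = 0.1422 mol
V = 0.1422 × 22.4 = 3.185 L
= 3190 mL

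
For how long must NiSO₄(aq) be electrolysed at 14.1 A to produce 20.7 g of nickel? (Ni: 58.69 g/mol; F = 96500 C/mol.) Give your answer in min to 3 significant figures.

80.5 min

n(Ni) = 20.7 / 58.69 = 0.3527 mol
Ni²⁺ + 2e⁻ → Ni, so n(e⁻) = 2 × 0.3527 = 0.7054 mol
Q = 0.7054 × 96500 = 68070 C
t = Q / I = 68070 / 14.1 = 4828 s = 80.5 min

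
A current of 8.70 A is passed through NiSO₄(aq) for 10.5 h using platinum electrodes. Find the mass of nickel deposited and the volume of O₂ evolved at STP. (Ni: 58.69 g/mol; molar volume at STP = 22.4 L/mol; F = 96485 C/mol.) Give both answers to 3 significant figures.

100 g Ni; 19.1 L O₂

Q = 8.70 × 37800 = 3.289×10^5 C; n(e⁻) = 3.289×10^5 / 96485 = 3.409 mol
Cathode: Ni²⁺ + 2e⁻ → Ni → n(Ni) = 3.409/2 = 1.705 mol → 100 g
Anode: 2H₂O → O₂ + 4H⁺ + 4e⁻ → n(O₂) = 3.409/4 = 0.8523 mol → 19.1 L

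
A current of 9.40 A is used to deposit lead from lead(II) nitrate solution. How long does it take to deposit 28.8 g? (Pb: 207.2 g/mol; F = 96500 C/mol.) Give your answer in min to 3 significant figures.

47.6 min

n(Pb) = 28.8 / 207.2 = 0.1390 mol
Pb²⁺ + 2e⁻ → Pb, so n(e⁻) = 2 × 0.1390 = 0.2780 mol
Q = 0.2780 × 96500 = 26830 C
t = Q / I = 26830 / 9.40 = 2854 s = 47.6 min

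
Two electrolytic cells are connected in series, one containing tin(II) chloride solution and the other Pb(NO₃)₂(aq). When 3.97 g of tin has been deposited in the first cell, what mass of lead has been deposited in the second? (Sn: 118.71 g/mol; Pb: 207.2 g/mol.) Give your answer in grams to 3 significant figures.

n(Sn) = 3.97 / 118.71 = 0.03344 mol
Sn²⁺ + 2e⁻ → Sn, so n(e⁻) = 2 × 0.03344 = 0.06688 mol
The cells are in series, so the same charge (and hence the same n(e⁻) = 0.06688 mol) passes through both.
Pb²⁺ + 2e⁻ → Pb, so n(Pb) = 0.06688 / 2 = 0.03344 mol
m(Pb) = 0.03344 × 207.2 = 6.93 g

6.93 g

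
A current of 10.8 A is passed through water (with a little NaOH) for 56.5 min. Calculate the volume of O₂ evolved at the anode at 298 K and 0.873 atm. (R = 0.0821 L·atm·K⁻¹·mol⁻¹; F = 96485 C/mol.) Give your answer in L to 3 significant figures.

Q = It = 10.8 × 3390 = 36610 C
n(e⁻) = 36610 / 96485 = 0.3794 mol
2H₂O → O₂ + 4H⁺ + 4e⁻, so n(O₂) = 0.3794 / 4 = 0.09485 mol
V = nRT/P = 0.09485 × 0.0821 × 298 / 0.873 = 2.658 L

2.66 L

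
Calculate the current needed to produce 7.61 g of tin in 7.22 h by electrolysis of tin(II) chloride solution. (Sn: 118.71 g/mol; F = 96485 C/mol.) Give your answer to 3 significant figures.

n(Sn) = 7.61 / 118.71 = 0.06411 mol
Sn²⁺ + 2e⁻ → Sn, so n(e⁻) = 2 × 0.06411 = 0.1282 mol
Q = 0.1282 × 96485 = 12370 C
I = Q / t = 12370 / 25992 s = 0.476 A

0.476 A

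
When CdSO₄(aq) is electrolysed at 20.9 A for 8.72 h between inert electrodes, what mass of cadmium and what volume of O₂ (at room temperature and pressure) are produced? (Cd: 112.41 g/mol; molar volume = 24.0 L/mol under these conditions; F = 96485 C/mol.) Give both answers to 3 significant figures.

Q = 20.9 × 31392 = 6.561×10^5 C; n(e⁻) = 6.561×10^5 / 96485 = 6.800 mol
Cathode: Cd²⁺ + 2e⁻ → Cd → n(Cd) = 6.800/2 = 3.400 mol → 382 g
Anode: 2H₂O → O₂ + 4H⁺ + 4e⁻ → n(O₂) = 6.800/4 = 1.700 mol → 40.8 L

382 g Cd; 40.8 L O₂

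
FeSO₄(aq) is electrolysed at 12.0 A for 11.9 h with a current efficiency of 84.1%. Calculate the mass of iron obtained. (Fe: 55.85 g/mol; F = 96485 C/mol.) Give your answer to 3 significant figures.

Q = 12.0 × 42840 = 5.141×10^5 C
n(e⁻) = 5.141×10^5 / 96485 = 5.328 mol
Fe²⁺ + 2e⁻ → Fe, so theoretical m(Fe) = 2.664 × 55.85 = 148.8 g
Actual mass = 84.1% × 148.8 = 125 g

125 g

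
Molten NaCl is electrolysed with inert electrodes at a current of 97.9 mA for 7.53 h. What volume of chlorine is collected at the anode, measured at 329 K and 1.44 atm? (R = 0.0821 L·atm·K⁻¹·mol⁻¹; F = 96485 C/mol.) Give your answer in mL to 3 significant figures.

Q = It = 0.0979 × 27108 = 2654 C
n(e⁻) = Q/F = 2654/96485 = 0.02751 mol
2Cl⁻ → Cl₂ + 2e⁻, so n(Cl₂) = 0.02751 / 2 = 0.01376 mol
V = nRT/P = 0.01376 × 0.0821 × 329 / 1.44 = 0.2581 L
= 258 mL

258 mL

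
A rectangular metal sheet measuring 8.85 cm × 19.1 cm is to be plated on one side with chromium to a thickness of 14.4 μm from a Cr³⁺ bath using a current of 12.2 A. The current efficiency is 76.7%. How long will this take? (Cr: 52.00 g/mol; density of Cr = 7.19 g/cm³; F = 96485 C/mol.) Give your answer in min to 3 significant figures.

Plated area = 8.85 × 19.1 = 169.0 cm²
Volume = 169.0 × 14.4×10⁻⁴ cm = 0.2434 cm³
m(Cr) = 0.2434 × 7.19 = 1.750 g
n(Cr) = 1.750 / 52.00 = 0.03365 mol; n(e⁻) = 3 × 0.03365 = 0.1010 mol
Q = 0.1010 × 96485 / 0.767 = 12710 C
t = 12710 / 12.2 = 1042 s = 17.4 min

17.4 min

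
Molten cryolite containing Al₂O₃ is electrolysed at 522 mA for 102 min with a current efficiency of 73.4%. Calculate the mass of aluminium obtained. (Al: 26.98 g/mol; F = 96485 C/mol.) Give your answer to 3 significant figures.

Q = 0.522 × 6120 = 3195 C
n(e⁻) = 3195 / 96485 = 0.03311 mol
Al³⁺ + 3e⁻ → Al, so theoretical m(Al) = 0.01104 × 26.98 = 0.2979 g
Actual mass = 73.4% × 0.2979 = 0.219 g

0.219 g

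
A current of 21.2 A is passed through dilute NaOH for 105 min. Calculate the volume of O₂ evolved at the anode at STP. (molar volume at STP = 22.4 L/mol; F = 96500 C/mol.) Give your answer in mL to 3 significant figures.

7750 mL

Q = 21.2 A × 6300 s = 1.336×10^5 C
n(e⁻) = Q/F = 1.336×10^5/96500 = 1.384 mol
2H₂O → O₂ + 4H⁺ + 4e⁻, so n(O₂) = 1.384 / 4 = 0.3460 mol
V = 0.3460 × 22.4 = 7.750 L
= 7750 mL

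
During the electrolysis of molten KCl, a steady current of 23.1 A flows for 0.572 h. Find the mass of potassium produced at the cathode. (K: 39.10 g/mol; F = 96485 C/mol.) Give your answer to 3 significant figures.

Charge passed = 23.1 × 2059.2 = 47570 C
Moles of electrons = 47570 / 96485 = 0.4930 mol
K⁺ + e⁻ → K, so n(K) = 0.4930 mol
m = 0.4930 × 39.10 = 19.3 g

19.3 g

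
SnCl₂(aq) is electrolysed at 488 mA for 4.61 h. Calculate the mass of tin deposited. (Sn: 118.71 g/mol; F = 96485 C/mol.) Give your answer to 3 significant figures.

Q = 0.488 A × 16596 s = 8099 C
n(e⁻) = Q/F = 8099/96485 = 0.08394 mol
Sn²⁺ + 2e⁻ → Sn, so n(Sn) = 0.08394 / 2 = 0.04197 mol
m = 0.04197 × 118.71 = 4.98 g

4.98 g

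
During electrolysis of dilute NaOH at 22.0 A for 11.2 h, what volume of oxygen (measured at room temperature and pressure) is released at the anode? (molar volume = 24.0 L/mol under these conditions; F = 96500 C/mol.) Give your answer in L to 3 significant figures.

Charge passed = 22.0 × 40320 = 8.870×10^5 C
n(e⁻) = 8.870×10^5 / 96500 = 9.192 mol
2H₂O → O₂ + 4H⁺ + 4e⁻, so n(O₂) = 9.192 / 4 = 2.298 mol
V = 2.298 × 24.0 = 55.15 L

55.2 L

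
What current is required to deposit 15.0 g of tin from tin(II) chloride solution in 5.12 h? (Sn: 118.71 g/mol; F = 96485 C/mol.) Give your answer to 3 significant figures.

n(Sn) = 15.0 / 118.71 = 0.1264 mol
Sn²⁺ + 2e⁻ → Sn, so n(e⁻) = 2 × 0.1264 = 0.2528 mol
Q = 0.2528 × 96485 = 24390 C
I = Q / t = 24390 / 18432 s = 1.32 A

1.32 A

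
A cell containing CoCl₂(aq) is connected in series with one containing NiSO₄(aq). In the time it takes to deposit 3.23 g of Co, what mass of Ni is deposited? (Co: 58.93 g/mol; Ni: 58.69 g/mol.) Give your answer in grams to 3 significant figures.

3.22 g

n(Co) = 3.23 / 58.93 = 0.05481 mol
Co²⁺ + 2e⁻ → Co, so n(e⁻) = 2 × 0.05481 = 0.1096 mol
The cells are in series, so the same charge (and hence the same n(e⁻) = 0.1096 mol) passes through both.
Ni²⁺ + 2e⁻ → Ni, so n(Ni) = 0.1096 / 2 = 0.05480 mol
m(Ni) = 0.05480 × 58.69 = 3.22 g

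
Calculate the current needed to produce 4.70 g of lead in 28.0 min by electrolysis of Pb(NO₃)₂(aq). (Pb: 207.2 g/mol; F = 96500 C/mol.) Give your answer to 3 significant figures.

2.61 A

n(Pb) = 4.70 / 207.2 = 0.02268 mol
Pb²⁺ + 2e⁻ → Pb, so n(e⁻) = 2 × 0.02268 = 0.04536 mol
Q = 0.04536 × 96500 = 4377 C
I = Q / t = 4377 / 1680 s = 2.61 A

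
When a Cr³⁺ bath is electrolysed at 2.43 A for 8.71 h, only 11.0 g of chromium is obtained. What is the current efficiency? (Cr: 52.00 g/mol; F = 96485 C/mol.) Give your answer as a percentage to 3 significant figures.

Q = 2.43 × 31356 = 76200 C
n(e⁻) = 76200 / 96485 = 0.7898 mol
Cr³⁺ + 3e⁻ → Cr, so theoretical n(Cr) = 0.2633 mol → 13.69 g
Efficiency = 11.0 / 13.69 = 0.8035 = 80.4%

80.4%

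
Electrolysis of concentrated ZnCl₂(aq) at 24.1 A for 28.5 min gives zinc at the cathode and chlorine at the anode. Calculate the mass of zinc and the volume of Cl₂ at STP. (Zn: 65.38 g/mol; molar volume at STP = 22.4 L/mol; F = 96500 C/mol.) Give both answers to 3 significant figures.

14.0 g Zn; 4.78 L Cl₂

Q = 24.1 × 1710 = 41210 C; n(e⁻) = 41210 / 96500 = 0.4270 mol
Cathode: Zn²⁺ + 2e⁻ → Zn → n(Zn) = 0.4270/2 = 0.2135 mol → 14.0 g
Anode: 2Cl⁻ → Cl₂ + 2e⁻ → n(Cl₂) = 0.4270/2 = 0.2135 mol → 4.78 L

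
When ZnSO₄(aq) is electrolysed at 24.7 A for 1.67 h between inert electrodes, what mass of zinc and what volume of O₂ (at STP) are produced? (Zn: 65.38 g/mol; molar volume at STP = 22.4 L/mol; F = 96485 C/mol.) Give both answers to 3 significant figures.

Q = 24.7 × 6012 = 1.485×10^5 C; n(e⁻) = 1.485×10^5 / 96485 = 1.539 mol
Cathode: Zn²⁺ + 2e⁻ → Zn → n(Zn) = 1.539/2 = 0.7695 mol → 50.3 g
Anode: 2H₂O → O₂ + 4H⁺ + 4e⁻ → n(O₂) = 1.539/4 = 0.3848 mol → 8.62 L

50.3 g Zn; 8.62 L O₂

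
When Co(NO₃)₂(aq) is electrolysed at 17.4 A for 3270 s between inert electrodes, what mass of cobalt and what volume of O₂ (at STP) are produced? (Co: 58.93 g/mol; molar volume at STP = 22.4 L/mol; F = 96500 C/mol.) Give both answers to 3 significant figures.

Q = 17.4 × 3270 = 56900 C; n(e⁻) = 56900 / 96500 = 0.5896 mol
Cathode: Co²⁺ + 2e⁻ → Co → n(Co) = 0.5896/2 = 0.2948 mol → 17.4 g
Anode: 2H₂O → O₂ + 4H⁺ + 4e⁻ → n(O₂) = 0.5896/4 = 0.1474 mol → 3.30 L

17.4 g Co; 3.30 L O₂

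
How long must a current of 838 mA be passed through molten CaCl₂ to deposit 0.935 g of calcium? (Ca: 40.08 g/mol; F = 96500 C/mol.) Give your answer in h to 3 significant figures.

n(Ca) = 0.935 / 40.08 = 0.02333 mol
Ca²⁺ + 2e⁻ → Ca, so n(e⁻) = 2 × 0.02333 = 0.04666 mol
Q = 0.04666 × 96500 = 4503 C
t = Q / I = 4503 / 0.838 = 5374 s = 1.49 h

1.49 h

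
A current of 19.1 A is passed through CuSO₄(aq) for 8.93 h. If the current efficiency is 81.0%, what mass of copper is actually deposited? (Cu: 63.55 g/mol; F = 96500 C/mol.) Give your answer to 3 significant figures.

Q = 19.1 × 32148 = 6.140×10^5 C
n(e⁻) = 6.140×10^5 / 96500 = 6.363 mol
Cu²⁺ + 2e⁻ → Cu, so theoretical m(Cu) = 3.182 × 63.55 = 202.2 g
Actual mass = 81.0% × 202.2 = 164 g

164 g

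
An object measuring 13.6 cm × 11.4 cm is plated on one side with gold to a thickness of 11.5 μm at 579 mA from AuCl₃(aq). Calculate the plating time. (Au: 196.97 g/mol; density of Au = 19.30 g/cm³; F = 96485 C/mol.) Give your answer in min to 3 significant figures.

Plated area = 13.6 × 11.4 = 155.0 cm²
Volume = 155.0 × 11.5×10⁻⁴ cm = 0.1783 cm³
m(Au) = 0.1783 × 19.30 = 3.441 g
n(Au) = 3.441 / 196.97 = 0.01747 mol; n(e⁻) = 3 × 0.01747 = 0.05241 mol
Q = 0.05241 × 96485 = 5057 C
t = 5057 / 0.579 = 8734 s = 146 min

146 min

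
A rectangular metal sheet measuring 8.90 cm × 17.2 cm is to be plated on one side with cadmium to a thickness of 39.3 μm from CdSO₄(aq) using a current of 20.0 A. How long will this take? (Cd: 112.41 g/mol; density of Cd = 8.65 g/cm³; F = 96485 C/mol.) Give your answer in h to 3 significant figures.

Plated area = 8.90 × 17.2 = 153.1 cm²
Volume = 153.1 × 39.3×10⁻⁴ cm = 0.6017 cm³
m(Cd) = 0.6017 × 8.65 = 5.205 g
n(Cd) = 5.205 / 112.41 = 0.04630 mol; n(e⁻) = 2 × 0.04630 = 0.09260 mol
Q = 0.09260 × 96485 = 8935 C
t = 8935 / 20.0 = 446.8 s = 0.124 h

0.124 h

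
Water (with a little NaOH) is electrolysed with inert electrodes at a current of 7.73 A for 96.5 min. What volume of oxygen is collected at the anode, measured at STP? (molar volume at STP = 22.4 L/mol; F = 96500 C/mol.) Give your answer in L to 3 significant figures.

2.60 L

Q = It = 7.73 × 5790 = 44760 C
n(e⁻) = Q/F = 44760/96500 = 0.4638 mol
2H₂O → O₂ + 4H⁺ + 4e⁻, so n(O₂) = 0.4638 / 4 = 0.1160 mol
V = 0.1160 × 22.4 = 2.598 L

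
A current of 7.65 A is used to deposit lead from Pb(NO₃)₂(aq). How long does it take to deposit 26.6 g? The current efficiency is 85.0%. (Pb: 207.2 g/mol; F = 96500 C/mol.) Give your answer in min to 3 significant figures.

n(Pb) = 26.6 / 207.2 = 0.1284 mol
Pb²⁺ + 2e⁻ → Pb, so n(e⁻) = 2 × 0.1284 = 0.2568 mol
Q = 0.2568 × 96500 / 0.850 = 29150 C
t = Q / I = 29150 / 7.65 = 3810 s = 63.5 min

63.5 min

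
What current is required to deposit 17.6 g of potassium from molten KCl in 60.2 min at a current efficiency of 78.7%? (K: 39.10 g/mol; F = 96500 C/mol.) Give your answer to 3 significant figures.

15.3 A

n(K) = 17.6 / 39.10 = 0.4501 mol
K⁺ + e⁻ → K, so n(e⁻) = 0.4501 mol
Q = 0.4501 × 96500 / 0.787 = 55190 C
I = Q / t = 55190 / 3612 s = 15.3 A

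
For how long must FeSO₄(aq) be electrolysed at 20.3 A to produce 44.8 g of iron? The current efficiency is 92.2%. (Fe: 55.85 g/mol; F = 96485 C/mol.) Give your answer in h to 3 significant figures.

n(Fe) = 44.8 / 55.85 = 0.8021 mol
Fe²⁺ + 2e⁻ → Fe, so n(e⁻) = 2 × 0.8021 = 1.604 mol
Q = 1.604 × 96485 / 0.922 = 1.679×10^5 C
t = Q / I = 1.679×10^5 / 20.3 = 8271 s = 2.30 h

2.30 h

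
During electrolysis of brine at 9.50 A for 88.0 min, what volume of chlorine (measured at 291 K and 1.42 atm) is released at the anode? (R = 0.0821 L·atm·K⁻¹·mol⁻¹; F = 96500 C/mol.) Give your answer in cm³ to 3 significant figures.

Charge passed = 9.50 × 5280 = 50160 C
n(e⁻) = 50160 / 96500 = 0.5198 mol
2Cl⁻ → Cl₂ + 2e⁻, so n(Cl₂) = 0.5198 / 2 = 0.2599 mol
V = nRT/P = 0.2599 × 0.0821 × 291 / 1.42 = 4.373 L
= 4370 cm³

4370 cm³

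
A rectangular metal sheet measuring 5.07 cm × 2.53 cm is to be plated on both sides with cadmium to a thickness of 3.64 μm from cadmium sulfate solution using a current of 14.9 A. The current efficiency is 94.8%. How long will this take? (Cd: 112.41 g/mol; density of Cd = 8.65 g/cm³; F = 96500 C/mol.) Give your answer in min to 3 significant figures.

0.164 min

Plated area = 2 × 5.07 × 2.53 = 25.65 cm²
Volume = 25.65 × 3.64×10⁻⁴ cm = 0.009337 cm³
m(Cd) = 0.009337 × 8.65 = 0.08077 g
n(Cd) = 0.08077 / 112.41 = 7.185×10^-4 mol; n(e⁻) = 2 × 7.185×10^-4 = 0.001437 mol
Q = 0.001437 × 96500 / 0.948 = 146.3 C
t = 146.3 / 14.9 = 9.819 s = 0.164 min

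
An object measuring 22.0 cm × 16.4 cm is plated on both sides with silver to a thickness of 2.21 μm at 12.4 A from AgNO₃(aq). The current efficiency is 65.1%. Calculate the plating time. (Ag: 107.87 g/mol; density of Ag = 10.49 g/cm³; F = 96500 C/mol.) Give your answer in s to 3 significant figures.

185 s

Plated area = 2 × 22.0 × 16.4 = 721.6 cm²
Volume = 721.6 × 2.21×10⁻⁴ cm = 0.1595 cm³
m(Ag) = 0.1595 × 10.49 = 1.673 g
n(Ag) = 1.673 / 107.87 = 0.01551 mol; n(e⁻) = 0.01551 mol
Q = 0.01551 × 96500 / 0.651 = 2299 C
t = 2299 / 12.4 = 185.4 s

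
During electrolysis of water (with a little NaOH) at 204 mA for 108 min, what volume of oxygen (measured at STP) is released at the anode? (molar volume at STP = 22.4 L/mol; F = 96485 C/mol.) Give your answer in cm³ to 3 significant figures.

Q = 0.204 A × 6480 s = 1322 C
Moles of electrons = 1322 / 96485 = 0.01370 mol
2H₂O → O₂ + 4H⁺ + 4e⁻, so n(O₂) = 0.01370 / 4 = 0.003425 mol
V = 0.003425 × 22.4 = 0.07672 L
= 76.7 cm³

76.7 cm³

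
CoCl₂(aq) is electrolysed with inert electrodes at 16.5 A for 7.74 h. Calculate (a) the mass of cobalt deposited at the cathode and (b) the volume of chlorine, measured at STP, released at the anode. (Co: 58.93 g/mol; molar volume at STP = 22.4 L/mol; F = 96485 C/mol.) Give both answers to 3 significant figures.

140 g Co; 53.4 L Cl₂

Q = 16.5 × 27864 = 4.598×10^5 C; n(e⁻) = 4.598×10^5 / 96485 = 4.766 mol
Cathode: Co²⁺ + 2e⁻ → Co → n(Co) = 4.766/2 = 2.383 mol → 140 g
Anode: 2Cl⁻ → Cl₂ + 2e⁻ → n(Cl₂) = 4.766/2 = 2.383 mol → 53.4 L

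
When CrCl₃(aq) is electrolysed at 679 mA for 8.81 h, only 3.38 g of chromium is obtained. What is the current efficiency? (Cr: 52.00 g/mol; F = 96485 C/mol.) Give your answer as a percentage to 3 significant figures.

87.4%

Q = 0.679 × 31716 = 21540 C
n(e⁻) = 21540 / 96485 = 0.2232 mol
Cr³⁺ + 3e⁻ → Cr, so theoretical n(Cr) = 0.07440 mol → 3.869 g
Efficiency = 3.38 / 3.869 = 0.8736 = 87.4%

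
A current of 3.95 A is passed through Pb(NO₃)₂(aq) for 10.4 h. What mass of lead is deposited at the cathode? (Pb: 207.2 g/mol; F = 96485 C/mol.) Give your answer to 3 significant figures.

159 g

Q = 3.95 A × 37440 s = 1.479×10^5 C
n(e⁻) = 1.479×10^5 / 96485 = 1.533 mol
Pb²⁺ + 2e⁻ → Pb, so n(Pb) = 1.533 / 2 = 0.7665 mol
m = 0.7665 × 207.2 = 159 g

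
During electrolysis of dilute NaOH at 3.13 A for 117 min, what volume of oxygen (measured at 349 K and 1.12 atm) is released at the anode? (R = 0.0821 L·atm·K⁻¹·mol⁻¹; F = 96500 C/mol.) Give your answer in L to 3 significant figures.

Q = 3.13 A × 7020 s = 21970 C
n(e⁻) = Q/F = 21970/96500 = 0.2277 mol
2H₂O → O₂ + 4H⁺ + 4e⁻, so n(O₂) = 0.2277 / 4 = 0.05693 mol
V = nRT/P = 0.05693 × 0.0821 × 349 / 1.12 = 1.456 L

1.46 L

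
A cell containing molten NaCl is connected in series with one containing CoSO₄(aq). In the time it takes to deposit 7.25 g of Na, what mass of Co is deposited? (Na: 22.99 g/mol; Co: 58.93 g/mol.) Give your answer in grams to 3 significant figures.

9.29 g

n(Na) = 7.25 / 22.99 = 0.3154 mol
Na⁺ + e⁻ → Na, so n(e⁻) = 0.3154 mol
Since the cells are in series, n(e⁻) in the Co cell is also 0.3154 mol.
Co²⁺ + 2e⁻ → Co, so n(Co) = 0.3154 / 2 = 0.1577 mol
m(Co) = 0.1577 × 58.93 = 9.29 g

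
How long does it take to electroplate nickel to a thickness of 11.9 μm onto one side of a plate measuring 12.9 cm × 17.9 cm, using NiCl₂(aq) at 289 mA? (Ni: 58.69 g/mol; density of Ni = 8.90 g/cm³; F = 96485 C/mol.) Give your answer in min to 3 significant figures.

464 min

Plated area = 12.9 × 17.9 = 230.9 cm²
Volume = 230.9 × 11.9×10⁻⁴ cm = 0.2748 cm³
m(Ni) = 0.2748 × 8.90 = 2.446 g
n(Ni) = 2.446 / 58.69 = 0.04168 mol; n(e⁻) = 2 × 0.04168 = 0.08336 mol
Q = 0.08336 × 96485 = 8043 C
t = 8043 / 0.289 = 27830 s = 464 min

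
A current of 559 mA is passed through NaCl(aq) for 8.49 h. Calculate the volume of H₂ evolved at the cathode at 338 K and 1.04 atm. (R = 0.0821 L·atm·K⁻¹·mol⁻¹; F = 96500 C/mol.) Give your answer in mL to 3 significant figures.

Q = It = 0.559 × 30564 = 17090 C
n(e⁻) = 17090 / 96500 = 0.1771 mol
2H⁺ + 2e⁻ → H₂, so n(H₂) = 0.1771 / 2 = 0.08855 mol
V = nRT/P = 0.08855 × 0.0821 × 338 / 1.04 = 2.363 L
= 2360 mL

2360 mL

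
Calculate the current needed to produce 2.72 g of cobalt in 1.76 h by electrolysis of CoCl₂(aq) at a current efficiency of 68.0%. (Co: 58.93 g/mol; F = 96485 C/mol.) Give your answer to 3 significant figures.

2.07 A

n(Co) = 2.72 / 58.93 = 0.04616 mol
Co²⁺ + 2e⁻ → Co, so n(e⁻) = 2 × 0.04616 = 0.09232 mol
Q = 0.09232 × 96485 / 0.680 = 13100 C
I = Q / t = 13100 / 6336 s = 2.07 A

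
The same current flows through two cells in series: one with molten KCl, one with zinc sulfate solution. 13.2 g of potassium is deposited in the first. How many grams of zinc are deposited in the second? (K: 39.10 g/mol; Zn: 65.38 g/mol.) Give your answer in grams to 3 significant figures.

n(K) = 13.2 / 39.10 = 0.3376 mol
K⁺ + e⁻ → K, so n(e⁻) = 0.3376 mol
Same current for the same time ⇒ same n(e⁻) = 0.3376 mol in both cells.
Zn²⁺ + 2e⁻ → Zn, so n(Zn) = 0.3376 / 2 = 0.1688 mol
m(Zn) = 0.1688 × 65.38 = 11.0 g

11.0 g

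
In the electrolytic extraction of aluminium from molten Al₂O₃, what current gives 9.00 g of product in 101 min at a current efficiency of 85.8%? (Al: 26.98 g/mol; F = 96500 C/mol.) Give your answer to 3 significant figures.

18.6 A

n(Al) = 9.00 / 26.98 = 0.3336 mol
Al³⁺ + 3e⁻ → Al, so n(e⁻) = 3 × 0.3336 = 1.001 mol
Q = 1.001 × 96500 / 0.858 = 1.126×10^5 C
I = Q / t = 1.126×10^5 / 6060 s = 18.6 A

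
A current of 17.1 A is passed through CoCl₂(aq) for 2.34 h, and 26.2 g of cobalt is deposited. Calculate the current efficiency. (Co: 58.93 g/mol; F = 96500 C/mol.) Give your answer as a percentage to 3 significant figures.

Q = 17.1 × 8424 = 1.441×10^5 C
n(e⁻) = 1.441×10^5 / 96500 = 1.493 mol
Co²⁺ + 2e⁻ → Co, so theoretical n(Co) = 0.7465 mol → 43.99 g
Efficiency = 26.2 / 43.99 = 0.5956 = 59.6%

59.6%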